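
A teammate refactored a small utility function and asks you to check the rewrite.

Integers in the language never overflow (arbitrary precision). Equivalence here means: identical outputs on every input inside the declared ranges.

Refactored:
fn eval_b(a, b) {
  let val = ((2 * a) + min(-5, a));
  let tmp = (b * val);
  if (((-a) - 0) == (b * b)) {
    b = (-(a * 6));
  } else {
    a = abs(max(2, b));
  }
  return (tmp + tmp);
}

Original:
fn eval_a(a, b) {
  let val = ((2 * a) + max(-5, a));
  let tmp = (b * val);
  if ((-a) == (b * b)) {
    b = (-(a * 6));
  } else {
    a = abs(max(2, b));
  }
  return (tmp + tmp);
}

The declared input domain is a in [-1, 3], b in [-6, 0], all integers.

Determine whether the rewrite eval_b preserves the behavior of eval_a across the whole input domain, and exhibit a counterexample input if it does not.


There is a counterexample at a=-1, b=-6: 36 on one side, 84 on the other.
eval_a: val=-3, then tmp=18, then ((-a) == (b * b)) is false, then a=2, then returns 36
eval_b: val=-7, then tmp=42, then (((-a) - 0) == (b * b)) is false, then a=2, then returns 84
verdict: not equivalent; witness: a=-1, b=-6


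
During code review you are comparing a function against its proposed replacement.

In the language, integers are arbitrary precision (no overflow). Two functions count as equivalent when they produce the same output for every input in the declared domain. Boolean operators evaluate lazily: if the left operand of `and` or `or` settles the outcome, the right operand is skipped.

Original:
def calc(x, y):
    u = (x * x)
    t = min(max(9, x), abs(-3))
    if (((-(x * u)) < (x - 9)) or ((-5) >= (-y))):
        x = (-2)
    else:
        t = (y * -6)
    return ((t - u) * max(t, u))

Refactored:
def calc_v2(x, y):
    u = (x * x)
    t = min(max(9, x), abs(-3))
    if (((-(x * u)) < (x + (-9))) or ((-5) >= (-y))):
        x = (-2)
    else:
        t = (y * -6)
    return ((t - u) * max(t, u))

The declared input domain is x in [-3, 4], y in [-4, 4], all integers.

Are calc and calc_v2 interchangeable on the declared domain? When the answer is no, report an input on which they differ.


Behavior is preserved: although arithmetic usage differs, the outputs never diverge.
As a probe, take x=0, y=1: calc runs u := 0 | t := 3 | (((-(x * u)) < (x - 9)) or ((-5) >= (-y))): false | t := -6 | result 0; calc_v2 runs u := 0 | t := 3 | (((-(x * u)) < (x + (-9))) or ((-5) >= (-y))): false | t := -6 | result 0; both end at 0.
Every one of the 72 inputs gives matching results.
verdict: equivalent


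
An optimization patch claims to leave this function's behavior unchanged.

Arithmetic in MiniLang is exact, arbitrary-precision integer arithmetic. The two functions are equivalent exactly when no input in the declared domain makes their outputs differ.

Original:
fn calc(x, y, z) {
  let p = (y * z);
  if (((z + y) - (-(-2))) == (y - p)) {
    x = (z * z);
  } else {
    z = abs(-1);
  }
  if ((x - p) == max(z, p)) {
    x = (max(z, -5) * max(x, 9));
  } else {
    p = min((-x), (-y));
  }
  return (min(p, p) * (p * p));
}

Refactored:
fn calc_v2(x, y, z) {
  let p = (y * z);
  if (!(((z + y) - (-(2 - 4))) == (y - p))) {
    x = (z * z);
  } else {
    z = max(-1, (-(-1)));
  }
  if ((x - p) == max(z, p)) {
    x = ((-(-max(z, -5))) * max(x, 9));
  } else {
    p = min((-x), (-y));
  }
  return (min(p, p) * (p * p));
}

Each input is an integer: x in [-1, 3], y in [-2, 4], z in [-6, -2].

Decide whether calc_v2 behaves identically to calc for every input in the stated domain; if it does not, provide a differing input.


Run the pair on x=-1, y=-2, z=-6.
calc: p := 12 | (((z + y) - (-(-2))) == (y - p)): false | z := 1 | ((x - p) == max(z, p)): false | p := 1 | result 1
calc_v2: p := 12 | (!(((z + y) - (-(2 - 4))) == (y - p))): true | x := 36 | ((x - p) == max(z, p)): false | p := -36 | result -46656
1 and -46656 differ, so these are not the same function on this domain.
verdict: not equivalent; witness: x=-1, y=-2, z=-6


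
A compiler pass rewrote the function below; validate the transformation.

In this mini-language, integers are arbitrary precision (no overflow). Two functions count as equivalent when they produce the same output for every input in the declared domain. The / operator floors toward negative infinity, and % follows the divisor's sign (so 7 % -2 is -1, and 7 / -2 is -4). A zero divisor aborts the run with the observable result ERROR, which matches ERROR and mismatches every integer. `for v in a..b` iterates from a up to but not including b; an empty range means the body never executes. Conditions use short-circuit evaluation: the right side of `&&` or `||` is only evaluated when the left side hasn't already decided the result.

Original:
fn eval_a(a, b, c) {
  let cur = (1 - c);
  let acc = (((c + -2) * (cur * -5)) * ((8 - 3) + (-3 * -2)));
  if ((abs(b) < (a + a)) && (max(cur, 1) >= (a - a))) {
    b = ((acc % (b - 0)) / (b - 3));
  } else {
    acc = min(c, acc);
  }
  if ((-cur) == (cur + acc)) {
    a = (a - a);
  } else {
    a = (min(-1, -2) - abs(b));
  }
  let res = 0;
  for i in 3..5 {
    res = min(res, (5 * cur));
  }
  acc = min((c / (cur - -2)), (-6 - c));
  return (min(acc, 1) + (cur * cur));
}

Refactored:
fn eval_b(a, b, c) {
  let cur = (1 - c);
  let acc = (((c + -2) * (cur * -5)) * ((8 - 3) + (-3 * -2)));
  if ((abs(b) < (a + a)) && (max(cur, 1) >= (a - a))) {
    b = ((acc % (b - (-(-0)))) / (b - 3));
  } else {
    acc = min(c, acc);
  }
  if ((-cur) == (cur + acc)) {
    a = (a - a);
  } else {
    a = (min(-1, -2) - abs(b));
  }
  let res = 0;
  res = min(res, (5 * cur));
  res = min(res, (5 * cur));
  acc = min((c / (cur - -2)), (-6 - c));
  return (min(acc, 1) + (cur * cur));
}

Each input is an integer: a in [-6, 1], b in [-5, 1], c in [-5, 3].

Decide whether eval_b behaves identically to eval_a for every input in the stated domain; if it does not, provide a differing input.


Behavior is preserved: although min/max/abs usage differs; local variable names differ; constant usage differs; arithmetic usage differs; loop structure differs, the outputs never diverge.
One worked example (a=-5, b=0, c=-5) — eval_a: cur := 6 | acc := 2310 | ((abs(b) < (a + a)) && (max(cur, 1) >= (a - a))): false | acc := -5 | ((-cur) == (cur + acc)): false | a := -2 | res := 0 | iter i=3: | res := 0 | iter i=4: | res := 0 | acc := -1 | result 35; eval_b: cur := 6 | acc := 2310 | ((abs(b) < (a + a)) && (max(cur, 1) >= (a - a))): false | acc := -5 | ((-cur) == (cur + acc)): false | a := -2 | res := 0 | res := 0 | res := 0 | acc := -1 | result 35; agreement on 35.
Every one of the 504 inputs gives matching results.
verdict: equivalent


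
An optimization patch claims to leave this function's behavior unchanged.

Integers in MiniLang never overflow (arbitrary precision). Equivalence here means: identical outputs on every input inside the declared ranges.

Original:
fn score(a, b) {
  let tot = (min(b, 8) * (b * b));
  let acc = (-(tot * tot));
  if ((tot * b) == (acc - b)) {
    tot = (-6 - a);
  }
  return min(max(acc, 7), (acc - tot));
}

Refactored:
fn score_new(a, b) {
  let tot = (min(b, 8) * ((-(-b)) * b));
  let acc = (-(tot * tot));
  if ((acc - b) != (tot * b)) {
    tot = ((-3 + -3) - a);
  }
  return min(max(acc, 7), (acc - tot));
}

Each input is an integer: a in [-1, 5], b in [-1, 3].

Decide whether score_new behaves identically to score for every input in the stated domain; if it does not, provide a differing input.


At a=-1, b=-1: score gives 0, score_new gives 4.
verdict: not equivalent; witness: a=-1, b=-1


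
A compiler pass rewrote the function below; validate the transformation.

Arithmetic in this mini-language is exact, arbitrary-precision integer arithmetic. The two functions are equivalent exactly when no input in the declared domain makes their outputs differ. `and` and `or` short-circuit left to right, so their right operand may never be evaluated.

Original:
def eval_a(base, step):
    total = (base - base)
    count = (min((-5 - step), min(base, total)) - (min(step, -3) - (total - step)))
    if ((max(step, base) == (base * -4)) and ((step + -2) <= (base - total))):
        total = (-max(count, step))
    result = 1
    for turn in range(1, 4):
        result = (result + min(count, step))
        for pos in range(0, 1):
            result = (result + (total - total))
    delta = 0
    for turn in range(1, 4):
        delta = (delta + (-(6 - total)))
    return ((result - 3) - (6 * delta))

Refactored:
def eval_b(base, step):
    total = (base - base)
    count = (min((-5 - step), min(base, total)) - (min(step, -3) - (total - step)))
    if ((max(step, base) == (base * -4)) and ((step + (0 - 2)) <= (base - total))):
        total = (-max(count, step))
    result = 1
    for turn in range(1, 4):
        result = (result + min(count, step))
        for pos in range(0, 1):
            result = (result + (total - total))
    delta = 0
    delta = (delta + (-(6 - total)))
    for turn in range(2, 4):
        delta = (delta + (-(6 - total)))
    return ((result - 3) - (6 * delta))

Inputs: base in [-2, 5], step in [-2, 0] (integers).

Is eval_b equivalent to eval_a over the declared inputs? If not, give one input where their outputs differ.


This is a faithful refactor — loop structure differs; statement counts differ; arithmetic usage differs; constant usage differs, but the computed results match everywhere.
As a probe, take base=1, step=-1: eval_a runs total := 0 | count := 0 | ((max(step, base) == (base * -4)) and ((step + -2) <= (base - total))): false | result := 1 | iter turn=1: | result := 0 | iter pos=0: | result := 0 | iter turn=2: | result := -1 | iter pos=0: | result := -1 | iter turn=3: | result := -2 | iter pos=0: | result := -2 | delta := 0 | iter turn=1: | delta := -6 | iter turn=2: | delta := -12 | iter turn=3: | delta := -18 | result 103; eval_b runs total := 0 | count := 0 | ((max(step, base) == (base * -4)) and ((step + (0 - 2)) <= (base - total))): false | result := 1 | iter turn=1: | result := 0 | iter pos=0: | result := 0 | iter turn=2: | result := -1 | iter pos=0: | result := -1 | iter turn=3: | result := -2 | iter pos=0: | result := -2 | delta := 0 | delta := -6 | iter turn=2: | delta := -12 | iter turn=3: | delta := -18 | result 103; both end at 103.
An exhaustive pass over the 24 declared inputs shows identical outputs.
verdict: equivalent


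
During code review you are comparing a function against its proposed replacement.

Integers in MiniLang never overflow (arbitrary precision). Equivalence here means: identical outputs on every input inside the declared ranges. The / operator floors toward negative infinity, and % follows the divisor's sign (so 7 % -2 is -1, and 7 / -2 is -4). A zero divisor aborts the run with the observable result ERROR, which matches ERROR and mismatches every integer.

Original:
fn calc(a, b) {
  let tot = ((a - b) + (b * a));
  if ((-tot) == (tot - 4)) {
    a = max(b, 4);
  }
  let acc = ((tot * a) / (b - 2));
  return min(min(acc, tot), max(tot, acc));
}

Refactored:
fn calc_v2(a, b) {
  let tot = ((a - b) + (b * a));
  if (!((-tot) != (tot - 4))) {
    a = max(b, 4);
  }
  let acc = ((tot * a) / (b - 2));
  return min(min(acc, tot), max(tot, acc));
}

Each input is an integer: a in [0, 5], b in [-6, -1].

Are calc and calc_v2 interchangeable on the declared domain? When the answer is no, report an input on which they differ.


The two versions differ — the changes include boolean connective usage differs; comparison usage differs.
Spot check at a=3, b=-4 — calc: tot becomes -5; next ((-tot) == (tot - 4)) evaluates to false; next acc becomes 2; next final value -5. calc_v2: tot becomes -5; next (!((-tot) != (tot - 4))) evaluates to false; next acc becomes 2; next final value -5. Both give -5.
Checked all 36 inputs in the declared domain: the outputs agree on every one.
verdict: equivalent


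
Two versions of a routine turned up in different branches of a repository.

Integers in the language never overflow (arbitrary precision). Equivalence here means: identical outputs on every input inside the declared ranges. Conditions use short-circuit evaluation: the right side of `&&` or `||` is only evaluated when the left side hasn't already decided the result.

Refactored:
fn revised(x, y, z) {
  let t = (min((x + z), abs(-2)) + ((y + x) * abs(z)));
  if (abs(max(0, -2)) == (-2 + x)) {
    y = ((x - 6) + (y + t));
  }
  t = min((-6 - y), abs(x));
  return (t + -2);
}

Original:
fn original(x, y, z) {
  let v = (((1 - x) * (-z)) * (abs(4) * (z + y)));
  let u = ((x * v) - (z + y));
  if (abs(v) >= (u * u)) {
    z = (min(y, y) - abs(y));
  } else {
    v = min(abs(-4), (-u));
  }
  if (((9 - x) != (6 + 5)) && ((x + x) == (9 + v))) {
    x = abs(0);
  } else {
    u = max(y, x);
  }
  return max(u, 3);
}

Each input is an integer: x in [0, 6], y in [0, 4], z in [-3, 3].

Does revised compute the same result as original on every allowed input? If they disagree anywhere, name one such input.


There is a counterexample at x=0, y=0, z=-3: 3 on one side, -8 on the other.
original: v := -36 | u := 3 | (abs(v) >= (u * u)): true | z := 0 | (((9 - x) != (6 + 5)) && ((x + x) == (9 + v))): false | u := 0 | result 3
revised: t := -3 | (abs(max(0, -2)) == (-2 + x)): false | t := -6 | result -8
verdict: not equivalent; witness: x=0, y=0, z=-3


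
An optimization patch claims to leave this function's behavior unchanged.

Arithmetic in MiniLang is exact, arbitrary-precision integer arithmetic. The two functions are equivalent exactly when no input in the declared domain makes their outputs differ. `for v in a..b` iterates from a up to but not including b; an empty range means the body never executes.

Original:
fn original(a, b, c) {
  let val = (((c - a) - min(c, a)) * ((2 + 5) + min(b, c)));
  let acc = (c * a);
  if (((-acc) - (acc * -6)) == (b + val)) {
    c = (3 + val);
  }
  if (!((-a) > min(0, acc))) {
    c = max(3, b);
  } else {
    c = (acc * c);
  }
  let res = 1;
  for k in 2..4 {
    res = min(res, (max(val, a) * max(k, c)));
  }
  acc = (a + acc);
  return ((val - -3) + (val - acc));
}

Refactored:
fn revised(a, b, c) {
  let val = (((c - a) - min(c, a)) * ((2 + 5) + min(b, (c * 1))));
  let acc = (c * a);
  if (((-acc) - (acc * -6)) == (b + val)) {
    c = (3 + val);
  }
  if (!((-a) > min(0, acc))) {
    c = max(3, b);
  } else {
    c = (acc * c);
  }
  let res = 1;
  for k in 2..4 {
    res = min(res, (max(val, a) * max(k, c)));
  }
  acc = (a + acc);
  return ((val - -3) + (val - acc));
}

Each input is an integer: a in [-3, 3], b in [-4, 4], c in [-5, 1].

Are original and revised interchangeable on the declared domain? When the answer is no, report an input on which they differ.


The two are interchangeable: constant usage differs, plus arithmetic usage differs, and every declared input agrees.
Tracing a=3, b=1, c=-2: original: val becomes -15; next acc becomes -6; next (((-acc) - (acc * -6)) == (b + val)) evaluates to false; next (!((-a) > min(0, acc))) evaluates to false; next c becomes 12; next res becomes 1; next at k=2:; next res becomes 1; next at k=3:; next res becomes 1; next acc becomes -3; next final value -24 | revised: val becomes -15; next acc becomes -6; next (((-acc) - (acc * -6)) == (b + val)) evaluates to false; next (!((-a) > min(0, acc))) evaluates to false; next c becomes 12; next res becomes 1; next at k=2:; next res becomes 1; next at k=3:; next res becomes 1; next acc becomes -3; next final value -24 — matching result -24.
Checked all 441 inputs in the declared domain: the outputs agree on every one.
verdict: equivalent


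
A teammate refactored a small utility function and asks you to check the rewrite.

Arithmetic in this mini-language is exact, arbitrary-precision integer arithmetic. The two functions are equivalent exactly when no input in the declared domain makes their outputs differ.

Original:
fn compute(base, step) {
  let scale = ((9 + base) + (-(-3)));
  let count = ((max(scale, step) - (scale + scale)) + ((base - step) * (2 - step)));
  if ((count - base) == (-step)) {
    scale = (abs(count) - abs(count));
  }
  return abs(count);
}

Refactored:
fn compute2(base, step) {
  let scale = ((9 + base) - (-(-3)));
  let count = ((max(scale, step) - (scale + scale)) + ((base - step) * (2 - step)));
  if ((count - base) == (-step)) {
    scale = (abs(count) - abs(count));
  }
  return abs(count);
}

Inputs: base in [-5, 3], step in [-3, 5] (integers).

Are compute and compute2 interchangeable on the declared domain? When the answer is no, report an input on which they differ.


These are not equivalent — on base=-5, step=-3 the outputs split (17 vs 11).
compute: scale=7, then count=-17, then ((count - base) == (-step)) is false, then returns 17
compute2: scale=1, then count=-11, then ((count - base) == (-step)) is false, then returns 11
verdict: not equivalent; witness: base=-5, step=-3


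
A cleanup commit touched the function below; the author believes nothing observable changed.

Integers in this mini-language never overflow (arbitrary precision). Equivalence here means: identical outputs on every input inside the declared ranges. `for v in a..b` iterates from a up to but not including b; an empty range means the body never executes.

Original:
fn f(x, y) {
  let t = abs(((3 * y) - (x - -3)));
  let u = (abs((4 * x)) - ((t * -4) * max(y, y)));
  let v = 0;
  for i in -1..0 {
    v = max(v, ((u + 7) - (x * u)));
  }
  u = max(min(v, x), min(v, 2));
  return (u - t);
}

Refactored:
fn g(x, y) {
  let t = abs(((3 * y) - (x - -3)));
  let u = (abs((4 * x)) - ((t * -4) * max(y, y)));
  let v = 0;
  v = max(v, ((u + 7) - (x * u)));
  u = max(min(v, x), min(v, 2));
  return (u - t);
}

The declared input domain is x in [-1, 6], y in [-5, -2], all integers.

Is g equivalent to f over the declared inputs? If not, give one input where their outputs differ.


Behavior is preserved: although loop structure differs; statement counts differ; local variable names differ, the outputs never diverge.
One worked example (x=1, y=-2) — f: t=10, then u=-76, then v=0, then (i=-1), then v=7, then u=2, then returns -8; g: t=10, then u=-76, then v=0, then v=7, then u=2, then returns -8; agreement on -8.
Across all 32 domain points the two functions coincide.
verdict: equivalent


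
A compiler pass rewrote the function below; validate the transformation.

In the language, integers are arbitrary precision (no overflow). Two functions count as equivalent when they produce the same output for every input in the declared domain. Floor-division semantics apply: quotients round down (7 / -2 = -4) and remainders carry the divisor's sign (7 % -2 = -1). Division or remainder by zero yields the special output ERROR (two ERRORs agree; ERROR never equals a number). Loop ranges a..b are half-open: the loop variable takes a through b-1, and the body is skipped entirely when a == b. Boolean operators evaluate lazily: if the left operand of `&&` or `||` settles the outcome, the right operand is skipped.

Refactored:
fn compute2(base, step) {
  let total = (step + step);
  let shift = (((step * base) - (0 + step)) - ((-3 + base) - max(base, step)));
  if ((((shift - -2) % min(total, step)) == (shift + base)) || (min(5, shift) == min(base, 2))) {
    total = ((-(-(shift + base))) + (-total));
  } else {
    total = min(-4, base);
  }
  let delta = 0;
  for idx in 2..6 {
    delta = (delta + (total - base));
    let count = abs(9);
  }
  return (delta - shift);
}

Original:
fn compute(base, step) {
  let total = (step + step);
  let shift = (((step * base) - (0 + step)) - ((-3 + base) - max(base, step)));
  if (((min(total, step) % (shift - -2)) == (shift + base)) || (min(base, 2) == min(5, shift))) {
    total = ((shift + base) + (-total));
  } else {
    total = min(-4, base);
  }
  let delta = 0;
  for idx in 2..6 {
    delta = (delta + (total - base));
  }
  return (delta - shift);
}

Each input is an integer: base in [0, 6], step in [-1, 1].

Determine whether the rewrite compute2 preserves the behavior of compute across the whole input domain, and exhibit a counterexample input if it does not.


There is a counterexample at base=0, step=-1: 20 on one side, -20 on the other.
compute: total=-2, then shift=4, then (((min(total, step) % (shift - -2)) == (shift + base)) || (min(base, 2) == min(5, shift))) is true, then total=6, then delta=0, then (idx=2), then delta=6, then (idx=3), then delta=12, then (idx=4), then delta=18, then (idx=5), then delta=24, then returns 20
compute2: total=-2, then shift=4, then ((((shift - -2) % min(total, step)) == (shift + base)) || (min(5, shift) == min(base, 2))) is false, then total=-4, then delta=0, then (idx=2), then delta=-4, then count=9, then (idx=3), then delta=-8, then count=9, then (idx=4), then delta=-12, then count=9, then (idx=5), then delta=-16, then count=9, then returns -20
verdict: not equivalent; witness: base=0, step=-1


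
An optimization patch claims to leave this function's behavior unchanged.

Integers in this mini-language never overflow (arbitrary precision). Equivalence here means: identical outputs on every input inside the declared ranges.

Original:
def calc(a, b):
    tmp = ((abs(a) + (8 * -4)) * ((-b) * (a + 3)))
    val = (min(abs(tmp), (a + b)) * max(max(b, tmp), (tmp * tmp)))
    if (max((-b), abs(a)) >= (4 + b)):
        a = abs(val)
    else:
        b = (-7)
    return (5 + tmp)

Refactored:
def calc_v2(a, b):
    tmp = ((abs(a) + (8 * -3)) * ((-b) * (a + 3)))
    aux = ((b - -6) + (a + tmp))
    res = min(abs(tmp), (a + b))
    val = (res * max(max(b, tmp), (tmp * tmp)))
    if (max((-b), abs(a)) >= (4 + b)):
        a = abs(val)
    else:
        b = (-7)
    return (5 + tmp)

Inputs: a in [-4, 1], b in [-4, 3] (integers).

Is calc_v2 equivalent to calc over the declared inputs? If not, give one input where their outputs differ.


Consider the input a=-4, b=-4.
calc: tmp = 112; val = -100352; (max((-b), abs(a)) >= (4 + b)) -> true; a = 100352; return 117
calc_v2: tmp = 80; aux = 78; res = -8; val = -51200; (max((-b), abs(a)) >= (4 + b)) -> true; a = 51200; return 85
117 against 85: the behavior changed.
verdict: not equivalent; witness: a=-4, b=-4


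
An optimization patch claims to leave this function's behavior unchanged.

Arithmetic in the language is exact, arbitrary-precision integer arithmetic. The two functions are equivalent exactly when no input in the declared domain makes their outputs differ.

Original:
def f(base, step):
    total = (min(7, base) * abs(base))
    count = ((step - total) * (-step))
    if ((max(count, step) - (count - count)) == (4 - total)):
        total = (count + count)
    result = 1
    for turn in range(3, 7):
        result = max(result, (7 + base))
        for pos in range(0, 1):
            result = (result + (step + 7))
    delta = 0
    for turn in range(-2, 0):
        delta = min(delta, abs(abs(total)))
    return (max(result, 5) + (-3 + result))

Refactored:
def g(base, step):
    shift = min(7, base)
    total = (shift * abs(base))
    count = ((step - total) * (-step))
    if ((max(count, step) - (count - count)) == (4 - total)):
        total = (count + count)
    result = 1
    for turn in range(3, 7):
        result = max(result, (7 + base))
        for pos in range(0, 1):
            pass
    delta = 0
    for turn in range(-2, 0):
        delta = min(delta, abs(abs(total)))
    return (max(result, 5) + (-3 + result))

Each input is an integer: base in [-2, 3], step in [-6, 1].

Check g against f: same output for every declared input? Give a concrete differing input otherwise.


At base=-2, step=-6: f gives 15, g gives 7.
verdict: not equivalent; witness: base=-2, step=-6


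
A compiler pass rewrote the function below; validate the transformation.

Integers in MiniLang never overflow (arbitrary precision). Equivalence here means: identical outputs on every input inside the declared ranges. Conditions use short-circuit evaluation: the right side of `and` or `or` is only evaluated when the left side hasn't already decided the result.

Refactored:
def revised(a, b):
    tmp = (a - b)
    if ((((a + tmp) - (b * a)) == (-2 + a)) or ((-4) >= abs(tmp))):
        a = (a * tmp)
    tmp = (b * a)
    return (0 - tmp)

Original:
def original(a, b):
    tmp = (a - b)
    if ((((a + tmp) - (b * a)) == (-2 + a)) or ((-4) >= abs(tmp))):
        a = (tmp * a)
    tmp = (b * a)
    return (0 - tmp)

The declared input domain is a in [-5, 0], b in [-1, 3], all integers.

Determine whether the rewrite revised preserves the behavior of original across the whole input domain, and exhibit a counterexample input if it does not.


The two versions differ — the changes include same computation, different form.
Tracing a=-2, b=0: original: tmp = -2; ((((a + tmp) - (b * a)) == (-2 + a)) or ((-4) >= abs(tmp))) -> true; a = 4; tmp = 0; return 0 | revised: tmp = -2; ((((a + tmp) - (b * a)) == (-2 + a)) or ((-4) >= abs(tmp))) -> true; a = 4; tmp = 0; return 0 — matching result 0.
Across all 30 domain points the two functions coincide.
verdict: equivalent


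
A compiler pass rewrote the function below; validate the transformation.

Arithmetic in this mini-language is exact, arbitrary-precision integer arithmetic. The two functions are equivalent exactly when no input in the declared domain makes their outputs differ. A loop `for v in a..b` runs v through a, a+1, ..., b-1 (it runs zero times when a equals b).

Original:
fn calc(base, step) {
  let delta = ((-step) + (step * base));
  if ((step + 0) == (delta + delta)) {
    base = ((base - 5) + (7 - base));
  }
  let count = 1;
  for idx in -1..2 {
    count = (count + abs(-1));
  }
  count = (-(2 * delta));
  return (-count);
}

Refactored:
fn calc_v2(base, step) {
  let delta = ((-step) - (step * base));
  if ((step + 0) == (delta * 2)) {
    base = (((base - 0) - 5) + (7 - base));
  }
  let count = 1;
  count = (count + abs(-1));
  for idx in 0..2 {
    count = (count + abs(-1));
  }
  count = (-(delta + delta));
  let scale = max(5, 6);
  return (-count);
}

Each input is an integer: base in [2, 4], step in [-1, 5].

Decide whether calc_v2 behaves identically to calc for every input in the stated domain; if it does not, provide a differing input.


There is a counterexample at base=2, step=-1: -2 on one side, 6 on the other.
calc: delta = -1; ((step + 0) == (delta + delta)) -> false; count = 1; [idx=-1]; count = 2; [idx=0]; count = 3; [idx=1]; count = 4; count = 2; return -2
calc_v2: delta = 3; ((step + 0) == (delta * 2)) -> false; count = 1; count = 2; [idx=0]; count = 3; [idx=1]; count = 4; count = -6; scale = 6; return 6
verdict: not equivalent; witness: base=2, step=-1


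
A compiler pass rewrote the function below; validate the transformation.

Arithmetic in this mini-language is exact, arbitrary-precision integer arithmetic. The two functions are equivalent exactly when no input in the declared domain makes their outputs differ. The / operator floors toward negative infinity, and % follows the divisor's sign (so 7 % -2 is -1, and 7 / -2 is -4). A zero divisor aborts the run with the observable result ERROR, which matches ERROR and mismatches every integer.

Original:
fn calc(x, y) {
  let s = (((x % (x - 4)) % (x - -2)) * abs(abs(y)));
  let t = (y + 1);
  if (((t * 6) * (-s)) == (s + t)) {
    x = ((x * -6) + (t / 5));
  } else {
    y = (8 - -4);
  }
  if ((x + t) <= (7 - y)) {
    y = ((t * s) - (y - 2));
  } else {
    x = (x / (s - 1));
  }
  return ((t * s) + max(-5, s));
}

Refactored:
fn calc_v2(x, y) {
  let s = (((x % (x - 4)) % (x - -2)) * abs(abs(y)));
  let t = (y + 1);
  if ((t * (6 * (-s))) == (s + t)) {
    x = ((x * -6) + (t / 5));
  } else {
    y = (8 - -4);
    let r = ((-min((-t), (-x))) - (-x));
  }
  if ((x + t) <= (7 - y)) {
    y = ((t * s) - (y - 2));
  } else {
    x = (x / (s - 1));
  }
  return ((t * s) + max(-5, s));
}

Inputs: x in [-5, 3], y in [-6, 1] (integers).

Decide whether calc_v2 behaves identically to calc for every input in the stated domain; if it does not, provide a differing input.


Behavior is preserved: although local variable names differ; also statement counts differ; also min/max/abs usage differs; also arithmetic usage differs, the outputs never diverge.
One worked example (x=-5, y=1) — calc: s = -2; t = 2; (((t * 6) * (-s)) == (s + t)) -> false; y = 12; ((x + t) <= (7 - y)) -> false; x = 1; return -6; calc_v2: s = -2; t = 2; ((t * (6 * (-s))) == (s + t)) -> false; y = 12; r = -3; ((x + t) <= (7 - y)) -> false; x = 1; return -6; agreement on -6.
Checked all 72 inputs in the declared domain: the outputs agree on every one.
verdict: equivalent


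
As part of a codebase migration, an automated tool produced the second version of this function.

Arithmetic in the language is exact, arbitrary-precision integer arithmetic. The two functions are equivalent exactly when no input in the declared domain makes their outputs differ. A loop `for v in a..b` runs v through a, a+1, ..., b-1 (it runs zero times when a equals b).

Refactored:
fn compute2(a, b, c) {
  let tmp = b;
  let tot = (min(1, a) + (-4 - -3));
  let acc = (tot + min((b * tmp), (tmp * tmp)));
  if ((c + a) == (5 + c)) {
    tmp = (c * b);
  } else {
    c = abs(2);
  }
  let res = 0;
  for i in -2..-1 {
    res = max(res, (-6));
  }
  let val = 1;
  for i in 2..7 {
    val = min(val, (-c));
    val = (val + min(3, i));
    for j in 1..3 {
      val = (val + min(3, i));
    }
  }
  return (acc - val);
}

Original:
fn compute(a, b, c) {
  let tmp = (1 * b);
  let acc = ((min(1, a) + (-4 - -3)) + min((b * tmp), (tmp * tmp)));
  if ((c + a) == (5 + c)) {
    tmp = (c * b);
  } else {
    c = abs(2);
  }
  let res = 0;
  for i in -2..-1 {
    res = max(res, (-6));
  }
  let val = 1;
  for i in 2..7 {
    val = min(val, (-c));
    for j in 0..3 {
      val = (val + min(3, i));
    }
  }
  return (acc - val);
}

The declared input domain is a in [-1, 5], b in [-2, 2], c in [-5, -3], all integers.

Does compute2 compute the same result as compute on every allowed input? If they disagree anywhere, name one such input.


Side by side, the visible changes include: statement counts differ; also constant usage differs; also loop structure differs; also local variable names differ; also arithmetic usage differs; also min/max/abs usage differs.
One worked example (a=2, b=2, c=-4) — compute: tmp becomes 2; next acc becomes 4; next ((c + a) == (5 + c)) evaluates to false; next c becomes 2; next res becomes 0; next at i=-2:; next res becomes 0; next val becomes 1; next at i=2:; next val becomes -2; next at j=0:; next val becomes 0; next at j=1:; next val becomes 2; next at j=2:; next val becomes 4; next at i=3:; next val becomes -2; next at j=0:; next val becomes 1; next at j=1:; next val becomes 4; next at j=2:; next val becomes 7; next at i=4:; next val becomes -2; next at j=0:; next val becomes 1; next at j=1:; next val becomes 4; next at j=2:; next val becomes 7; next at i=5:; next val becomes -2; next at j=0:; next val becomes 1; next at j=1:; next val becomes 4; next at j=2:; next val becomes 7; next at i=6:; next val becomes -2; next at j=0:; next val becomes 1; next at j=1:; next val becomes 4; next at j=2:; next val becomes 7; next final value -3; compute2: tmp becomes 2; next tot becomes 0; next acc becomes 4; next ((c + a) == (5 + c)) evaluates to false; next c becomes 2; next res becomes 0; next at i=-2:; next res becomes 0; next val becomes 1; next at i=2:; next val becomes -2; next val becomes 0; next at j=1:; next val becomes 2; next at j=2:; next val becomes 4; next at i=3:; next val becomes -2; next val becomes 1; next at j=1:; next val becomes 4; next at j=2:; next val becomes 7; next at i=4:; next val becomes -2; next val becomes 1; next at j=1:; next val becomes 4; next at j=2:; next val becomes 7; next at i=5:; next val becomes -2; next val becomes 1; next at j=1:; next val becomes 4; next at j=2:; next val becomes 7; next at i=6:; next val becomes -2; next val becomes 1; next at j=1:; next val becomes 4; next at j=2:; next val becomes 7; next final value -3; agreement on -3.
Sweeping the whole domain (105 inputs) finds no disagreement.
verdict: equivalent


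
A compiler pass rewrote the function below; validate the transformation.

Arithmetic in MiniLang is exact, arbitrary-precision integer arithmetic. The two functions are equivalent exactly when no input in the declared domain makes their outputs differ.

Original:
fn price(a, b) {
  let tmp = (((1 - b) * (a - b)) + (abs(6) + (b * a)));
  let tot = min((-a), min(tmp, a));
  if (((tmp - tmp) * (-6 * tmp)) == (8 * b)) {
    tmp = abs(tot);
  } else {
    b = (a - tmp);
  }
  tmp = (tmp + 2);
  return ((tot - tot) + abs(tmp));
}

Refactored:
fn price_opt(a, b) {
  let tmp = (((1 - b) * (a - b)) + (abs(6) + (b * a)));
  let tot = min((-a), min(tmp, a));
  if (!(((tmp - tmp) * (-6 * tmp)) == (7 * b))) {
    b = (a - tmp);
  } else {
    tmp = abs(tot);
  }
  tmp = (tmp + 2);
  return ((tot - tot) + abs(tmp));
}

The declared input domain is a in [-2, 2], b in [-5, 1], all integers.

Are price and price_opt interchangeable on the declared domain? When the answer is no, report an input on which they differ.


The one real change (`8` became `7`) has no effect anywhere in the declared ranges.
One worked example (a=-2, b=-5) — price: tmp := 34 | tot := -2 | (((tmp - tmp) * (-6 * tmp)) == (8 * b)): false | b := -36 | tmp := 36 | result 36; price_opt: tmp := 34 | tot := -2 | (!(((tmp - tmp) * (-6 * tmp)) == (7 * b))): true | b := -36 | tmp := 36 | result 36; agreement on 36.
Across all 35 domain points the two functions coincide.
verdict: equivalent


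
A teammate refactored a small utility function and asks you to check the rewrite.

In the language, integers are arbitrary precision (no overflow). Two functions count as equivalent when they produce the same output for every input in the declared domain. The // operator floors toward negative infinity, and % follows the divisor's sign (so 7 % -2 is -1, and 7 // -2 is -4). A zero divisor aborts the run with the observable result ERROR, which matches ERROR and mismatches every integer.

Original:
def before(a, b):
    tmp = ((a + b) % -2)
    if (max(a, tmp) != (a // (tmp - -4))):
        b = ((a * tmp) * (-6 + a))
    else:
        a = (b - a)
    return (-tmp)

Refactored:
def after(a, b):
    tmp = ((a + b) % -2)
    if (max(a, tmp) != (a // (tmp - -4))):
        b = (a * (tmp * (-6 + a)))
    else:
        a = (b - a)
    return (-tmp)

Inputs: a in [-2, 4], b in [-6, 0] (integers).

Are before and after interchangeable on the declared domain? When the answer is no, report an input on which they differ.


This is a faithful refactor — same computation, different form, but the computed results match everywhere.
Tracing a=4, b=-2: before: tmp=0, then (max(a, tmp) != (a // (tmp - -4))) is true, then b=0, then returns 0 | after: tmp=0, then (max(a, tmp) != (a // (tmp - -4))) is true, then b=0, then returns 0 — matching result 0.
Checked all 49 inputs in the declared domain: the outputs agree on every one.
verdict: equivalent


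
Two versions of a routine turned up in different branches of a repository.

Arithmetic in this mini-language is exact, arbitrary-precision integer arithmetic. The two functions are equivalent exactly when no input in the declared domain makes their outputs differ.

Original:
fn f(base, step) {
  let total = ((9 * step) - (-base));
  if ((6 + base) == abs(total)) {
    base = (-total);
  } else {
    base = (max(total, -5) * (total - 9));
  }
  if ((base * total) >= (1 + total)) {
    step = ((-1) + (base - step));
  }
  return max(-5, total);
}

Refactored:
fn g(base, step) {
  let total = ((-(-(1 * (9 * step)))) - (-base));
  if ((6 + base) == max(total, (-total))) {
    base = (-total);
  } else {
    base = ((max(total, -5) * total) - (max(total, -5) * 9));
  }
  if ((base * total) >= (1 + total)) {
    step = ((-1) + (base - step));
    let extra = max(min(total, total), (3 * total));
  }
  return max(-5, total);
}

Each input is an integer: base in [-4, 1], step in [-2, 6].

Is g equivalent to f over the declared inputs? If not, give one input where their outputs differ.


Comparing the listings, the differences include: constant usage differs; min/max/abs usage differs; arithmetic usage differs; statement counts differ; local variable names differ.
Spot check at base=-4, step=-2 — f: total := -22 | ((6 + base) == abs(total)): false | base := 155 | ((base * total) >= (1 + total)): false | result -5. g: total := -22 | ((6 + base) == max(total, (-total))): false | base := 155 | ((base * total) >= (1 + total)): false | result -5. Both give -5.
Sweeping the whole domain (54 inputs) finds no disagreement.
verdict: equivalent


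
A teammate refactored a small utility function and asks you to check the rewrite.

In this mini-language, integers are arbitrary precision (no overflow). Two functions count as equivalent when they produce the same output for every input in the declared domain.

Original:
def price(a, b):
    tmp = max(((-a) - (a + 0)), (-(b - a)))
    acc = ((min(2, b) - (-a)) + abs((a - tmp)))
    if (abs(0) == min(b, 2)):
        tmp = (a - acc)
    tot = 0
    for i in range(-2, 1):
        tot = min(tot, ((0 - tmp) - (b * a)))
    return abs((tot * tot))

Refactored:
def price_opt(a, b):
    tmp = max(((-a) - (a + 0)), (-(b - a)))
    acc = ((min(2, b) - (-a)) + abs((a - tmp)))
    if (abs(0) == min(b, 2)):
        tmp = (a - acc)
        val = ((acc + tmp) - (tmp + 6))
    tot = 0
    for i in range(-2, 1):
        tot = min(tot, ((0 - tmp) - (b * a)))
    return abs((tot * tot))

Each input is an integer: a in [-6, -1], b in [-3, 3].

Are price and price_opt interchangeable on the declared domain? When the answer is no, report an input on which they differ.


Differences: arithmetic usage differs, plus statement counts differ, plus constant usage differs, plus local variable names differ — yet all 42 inputs agree.
verdict: equivalent


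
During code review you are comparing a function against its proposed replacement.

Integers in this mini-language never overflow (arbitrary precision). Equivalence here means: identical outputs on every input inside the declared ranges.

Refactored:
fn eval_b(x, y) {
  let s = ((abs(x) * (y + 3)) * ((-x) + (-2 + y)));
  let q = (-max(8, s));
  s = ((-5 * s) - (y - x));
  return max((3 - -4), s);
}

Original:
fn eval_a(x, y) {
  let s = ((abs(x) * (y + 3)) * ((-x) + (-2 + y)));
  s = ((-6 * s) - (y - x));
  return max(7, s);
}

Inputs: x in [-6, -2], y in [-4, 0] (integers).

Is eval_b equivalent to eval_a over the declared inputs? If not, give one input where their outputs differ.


Take x=-3, y=-2.
eval_a: s becomes -3; next s becomes 17; next final value 17
eval_b: s becomes -3; next q becomes -8; next s becomes 14; next final value 14
17 vs 14 — the two versions disagree here.
verdict: not equivalent; witness: x=-3, y=-2


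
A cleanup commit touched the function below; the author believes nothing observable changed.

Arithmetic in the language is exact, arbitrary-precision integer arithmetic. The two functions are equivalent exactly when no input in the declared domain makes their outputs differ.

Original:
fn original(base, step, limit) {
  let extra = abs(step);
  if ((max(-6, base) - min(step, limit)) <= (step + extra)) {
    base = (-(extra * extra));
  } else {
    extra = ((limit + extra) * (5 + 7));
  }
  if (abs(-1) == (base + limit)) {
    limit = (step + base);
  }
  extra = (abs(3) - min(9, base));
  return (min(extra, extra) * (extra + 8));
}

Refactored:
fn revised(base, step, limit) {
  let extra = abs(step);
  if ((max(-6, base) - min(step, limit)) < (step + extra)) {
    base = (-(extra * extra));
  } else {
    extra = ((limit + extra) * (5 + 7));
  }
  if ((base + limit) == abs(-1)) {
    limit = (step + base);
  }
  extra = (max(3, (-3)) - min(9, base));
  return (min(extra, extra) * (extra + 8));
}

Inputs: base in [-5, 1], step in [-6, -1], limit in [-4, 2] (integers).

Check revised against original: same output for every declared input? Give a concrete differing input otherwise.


base=-5, step=-5, limit=-4 yields 1008 from original but 128 from revised.
verdict: not equivalent; witness: base=-5, step=-5, limit=-4


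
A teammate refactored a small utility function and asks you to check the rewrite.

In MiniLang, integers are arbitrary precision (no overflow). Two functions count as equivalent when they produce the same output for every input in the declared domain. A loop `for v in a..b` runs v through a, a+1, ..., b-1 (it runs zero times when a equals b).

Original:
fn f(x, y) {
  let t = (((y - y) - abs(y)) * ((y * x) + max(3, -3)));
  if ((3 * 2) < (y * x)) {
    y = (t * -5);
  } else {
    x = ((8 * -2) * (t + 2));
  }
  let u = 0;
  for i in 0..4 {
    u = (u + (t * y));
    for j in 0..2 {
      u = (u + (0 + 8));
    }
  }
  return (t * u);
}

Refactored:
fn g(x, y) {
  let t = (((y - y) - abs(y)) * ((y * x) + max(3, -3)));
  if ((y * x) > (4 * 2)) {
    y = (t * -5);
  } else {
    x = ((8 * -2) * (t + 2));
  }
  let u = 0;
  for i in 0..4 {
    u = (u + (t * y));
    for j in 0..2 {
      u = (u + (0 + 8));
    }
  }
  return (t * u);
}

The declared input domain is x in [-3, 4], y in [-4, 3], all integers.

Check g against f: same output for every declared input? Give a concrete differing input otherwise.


Run the pair on x=-2, y=-4.
f: t=-44, then ((3 * 2) < (y * x)) is true, then y=220, then u=0, then (i=0), then u=-9680, then (j=0), then u=-9672, then (j=1), then u=-9664, then (i=1), then u=-19344, then (j=0), then u=-19336, then (j=1), then u=-19328, then (i=2), then u=-29008, then (j=0), then u=-29000, then (j=1), then u=-28992, then (i=3), then u=-38672, then (j=0), then u=-38664, then (j=1), then u=-38656, then returns 1700864
g: t=-44, then ((y * x) > (4 * 2)) is false, then x=672, then u=0, then (i=0), then u=176, then (j=0), then u=184, then (j=1), then u=192, then (i=1), then u=368, then (j=0), then u=376, then (j=1), then u=384, then (i=2), then u=560, then (j=0), then u=568, then (j=1), then u=576, then (i=3), then u=752, then (j=0), then u=760, then (j=1), then u=768, then returns -33792
1700864 and -33792 differ, so these are not the same function on this domain.
verdict: not equivalent; witness: x=-2, y=-4
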